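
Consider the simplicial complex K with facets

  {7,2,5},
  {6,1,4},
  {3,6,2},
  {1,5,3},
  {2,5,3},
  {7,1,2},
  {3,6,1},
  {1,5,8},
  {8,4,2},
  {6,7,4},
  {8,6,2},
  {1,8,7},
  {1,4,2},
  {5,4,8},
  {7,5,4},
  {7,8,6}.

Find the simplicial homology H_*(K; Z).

H_0 ≅ Z,  H_1 ≅ Z^2,  H_2 ≅ Z.

Order the vertices as 1 < 2 < 3 < 4 < 5 < 6 < 7 < 8. Listing each simplex with vertices in this order, K has dimension 2 with simplices:

  0-simplices (8): [1], [2], [3], [4], [5], [6], [7], [8]
  1-simplices (24): (24 of them)
  2-simplices (16): [1,2,4], [1,2,7], [1,3,5], [1,3,6], [1,4,6], [1,5,8], [1,7,8], [2,3,5], [2,3,6], [2,4,8], [2,5,7], [2,6,8], [4,5,7], [4,5,8], [4,6,7], [6,7,8]

Hence C_0 ≅ Z^8, C_1 ≅ Z^24, C_2 ≅ Z^16.

Boundary ∂_1: C_1 → C_0 maps an edge to its endpoints' difference, ∂[p,q] = q − p.
This gives a 8×24 integer matrix of rank 7; reducing to Smith normal form yields diagonal entries (1,1,1,1,1,1,1).

∂_2: C_2 → C_1 maps a triangle to the signed sum of its edges. For instance
  ∂[4,5,8] = [5,8] − [4,8] + [4,5],
  ∂[1,3,5] = [3,5] − [1,5] + [1,3].
The resulting 24×16 matrix has rank 15, and its Smith normal form has invariant factors (1,1,1,1,1,1,1,1,1,1,1,1,1,1,1).

Computing H_k = (kernel of ∂_k) / (image of ∂_{k+1}):

  H_0: rank C_0 − rank ∂_1 = 8 − 7 = 1, and the invariant factors of ∂_1 are all 1, so H_0 ≅ Z.
  H_1: rank ker ∂_1 − rank ∂_2 = (24 − 7) − 15 = 2, and the invariant factors of ∂_2 are all 1, so H_1 ≅ Z^2.
  H_2: rank ker ∂_2 − rank ∂_3 = (16 − 15) − 0 = 1, and there is no ∂_3, so H_2 ≅ Z.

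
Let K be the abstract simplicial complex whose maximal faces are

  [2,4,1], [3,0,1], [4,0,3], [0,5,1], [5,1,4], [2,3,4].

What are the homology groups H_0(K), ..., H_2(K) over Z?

H_0 = Z,  H_1 = Z,  H_2 = 0.

We work with the vertex ordering 0 < 1 < 2 < 3 < 4 < 5. The simplices of K, each written with vertices in increasing order, are:

  0-simplices (6): [0], [1], [2], [3], [4], [5]
  1-simplices (12): [0,1], [0,3], [0,4], [0,5], [1,2], [1,3], [1,4], [1,5], [2,3], [2,4], [3,4], [4,5]
  2-simplices (6): [0,1,3], [0,1,5], [0,3,4], [1,2,4], [1,4,5], [2,3,4]

giving chain groups C_0 ≅ Z^6, C_1 ≅ Z^12, C_2 ≅ Z^6.

∂_1: C_1 → C_0 sends each edge [p,q] (with p < q) to q − p.
The 6×12 boundary matrix has rank 5 and Smith normal form diag(1,1,1,1,1).

Boundary ∂_2: C_2 → C_1 sends each 2-simplex [p,q,r] to [q,r] − [p,r] + [p,q]. For instance
  ∂[0,1,5] = [1,5] − [0,5] + [0,1],
  ∂[2,3,4] = [3,4] − [2,4] + [2,3].
As a 12×6 matrix over Z this has rank 6, with invariant factors (1,1,1,1,1,1).

Computing H_k = (kernel of ∂_k) / (image of ∂_{k+1}):

  H_0: rank C_0 − rank ∂_1 = 6 − 5 = 1, and the invariant factors of ∂_1 are all 1, so H_0 ≅ Z.
  H_1: rank ker ∂_1 − rank ∂_2 = (12 − 5) − 6 = 1, and the invariant factors of ∂_2 are all 1, so H_1 ≅ Z.
  H_2: rank ker ∂_2 − rank ∂_3 = (6 − 6) − 0 = 0, and there is no ∂_3, so H_2 ≅ 0.

As a check, the Euler characteristic is 6 − 12 + 6 = 0, which agrees with 1 − 1 + 0 = 0.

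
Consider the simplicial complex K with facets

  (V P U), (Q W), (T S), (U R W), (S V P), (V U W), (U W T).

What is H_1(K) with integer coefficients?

H_1 = Z.

Order the vertices as P < Q < R < S < T < U < V < W. Listing each simplex with vertices in this order, K has dimension 2 with simplices:

  0-simplices (8): P, Q, R, S, T, U, V, W
  1-simplices (13): PS, PU, PV, QW, RU, RW, ST, SV, TU, TW, UV, UW, VW
  2-simplices (5): PSV, PUV, RUW, TUW, UVW

so the chain groups are C_0 ≅ Z^8, C_1 ≅ Z^13, C_2 ≅ Z^5.

∂_1: C_1 → C_0 maps an edge to its endpoints' difference, ∂[p,q] = q − p. For instance
  ∂VW = W − V.
As a 8×13 matrix over Z this has rank 7, with invariant factors (1,1,1,1,1,1,1).

∂_2: C_2 → C_1 maps a triangle to the signed sum of its edges. For instance
  ∂RUW = UW − RW + RU,
  ∂PUV = UV − PV + PU.
This gives a 13×5 integer matrix of rank 5; reducing to Smith normal form yields diagonal entries (1,1,1,1,1).

Reading off H_k = ker ∂_k / im ∂_{k+1}:

  H_1: rank ker ∂_1 − rank ∂_2 = (13 − 7) − 5 = 1, and the invariant factors of ∂_2 are all 1, so H_1 = Z.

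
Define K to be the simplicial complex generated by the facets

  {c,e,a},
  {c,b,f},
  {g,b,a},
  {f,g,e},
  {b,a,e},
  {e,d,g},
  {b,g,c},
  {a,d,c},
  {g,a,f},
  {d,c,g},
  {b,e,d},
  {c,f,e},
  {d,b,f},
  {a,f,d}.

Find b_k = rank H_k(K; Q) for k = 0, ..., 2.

b_0 = 1, b_1 = 2, b_2 = 1.

Fix the vertex order a < b < c < d < e < f < g and write every simplex with vertices in increasing order. Then dim K = 2 and the simplices of K are:

  0-simplices (7): a, b, c, d, e, f, g
  1-simplices (21): ab, ac, ad, ae, af, ag, bc, bd, be, bf, bg, cd, ce, cf, cg, de, df, dg, ef, eg, fg
  2-simplices (14): abe, abg, acd, ace, adf, afg, bcf, bcg, bde, bdf, cdg, cef, deg, efg

giving chain groups C_0 ≅ Z^7, C_1 ≅ Z^21, C_2 ≅ Z^14.

∂_1: C_1 → C_0 is given by ∂[p,q] = [q] − [p]. For instance
  ∂cf = f − c.
This gives a 7×21 integer matrix of rank 6; reducing to Smith normal form yields diagonal entries (1,1,1,1,1,1).

The boundary map ∂_2: C_2 → C_1 maps a triangle to the signed sum of its edges. For instance
  ∂acd = cd − ad + ac,
  ∂abg = bg − ag + ab.
This gives a 21×14 integer matrix of rank 13; reducing to Smith normal form yields diagonal entries (1,1,1,1,1,1,1,1,1,1,1,1,1).

Now H_k = ker ∂_k / im ∂_{k+1}, so:

  H_0: rank C_0 − rank ∂_1 = 7 − 6 = 1, and the invariant factors of ∂_1 are all 1, so H_0 = Z.
  H_1: rank ker ∂_1 − rank ∂_2 = (21 − 6) − 13 = 2, and the invariant factors of ∂_2 are all 1, so H_1 = Z^2.
  H_2: rank ker ∂_2 − rank ∂_3 = (14 − 13) − 0 = 1, and there is no ∂_3, so H_2 = Z.

(K is a triangulation of the torus T^2.)

Hence the Betti numbers are b_0 = 1, b_1 = 2, b_2 = 1.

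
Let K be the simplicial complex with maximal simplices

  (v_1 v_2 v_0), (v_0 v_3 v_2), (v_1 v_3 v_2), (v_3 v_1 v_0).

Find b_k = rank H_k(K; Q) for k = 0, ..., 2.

b_0 = 1, b_1 = 0, b_2 = 1.

Take the total order v_0 < v_1 < v_2 < v_3 on the vertex set. Then K (dimension 2) consists of the simplices:

  0-simplices (4): [v_0], [v_1], [v_2], [v_3]
  1-simplices (6): [v_0,v_1], [v_0,v_2], [v_0,v_3], [v_1,v_2], [v_1,v_3], [v_2,v_3]
  2-simplices (4): [v_0,v_1,v_2], [v_0,v_1,v_3], [v_0,v_2,v_3], [v_1,v_2,v_3]

so the chain groups are C_0 ≅ Z^4, C_1 ≅ Z^6, C_2 ≅ Z^4.

∂_1: C_1 → C_0 is given by ∂[p,q] = [q] − [p].
As a 4×6 matrix over Z this has rank 3, with invariant factors (1,1,1).

The boundary map ∂_2: C_2 → C_1 maps a triangle to the signed sum of its edges. For instance
  ∂[v_0,v_1,v_2] = [v_1,v_2] − [v_0,v_2] + [v_0,v_1],
  ∂[v_1,v_2,v_3] = [v_2,v_3] − [v_1,v_3] + [v_1,v_2].
The 6×4 boundary matrix has rank 3 and Smith normal form diag(1,1,1).

From H_k ≅ ker(∂_k) / im(∂_{k+1}) we obtain:

  H_0: rank C_0 − rank ∂_1 = 4 − 3 = 1, and the invariant factors of ∂_1 are all 1, so H_0 = Z.
  H_1: rank ker ∂_1 − rank ∂_2 = (6 − 3) − 3 = 0, and the invariant factors of ∂_2 are all 1, so H_1 = 0.
  H_2: rank ker ∂_2 − rank ∂_3 = (4 − 3) − 0 = 1, and there is no ∂_3, so H_2 = Z.

As a check, the Euler characteristic is 4 − 6 + 4 = 2, which agrees with 1 − 0 + 1 = 2.
(K is a triangulation of the 2-sphere S^2.)

Hence the Betti numbers are b_0 = 1, b_1 = 0, b_2 = 1.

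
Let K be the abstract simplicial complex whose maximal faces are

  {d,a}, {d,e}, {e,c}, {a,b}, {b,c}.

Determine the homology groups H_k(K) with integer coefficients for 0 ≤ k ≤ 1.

Take the total order a < b < c < d < e on the vertex set. Then K (dimension 1) consists of the simplices:

  0-simplices (5): a, b, c, d, e
  1-simplices (5): ab, ad, bc, ce, de

so the chain groups are C_0 ≅ Z^5, C_1 ≅ Z^5.

The boundary map ∂_1: C_1 → C_0 maps an edge to its endpoints' difference, ∂[p,q] = q − p.
The resulting 5×5 matrix has rank 4, and its Smith normal form has invariant factors (1,1,1,1).

Now H_k = ker ∂_k / im ∂_{k+1}, so:

  H_0: rank C_0 − rank ∂_1 = 5 − 4 = 1, and the invariant factors of ∂_1 are all 1, so H_0 ≅ Z.
  H_1: rank ker ∂_1 − rank ∂_2 = (5 − 4) − 0 = 1, and there is no ∂_2, so H_1 ≅ Z.

H_0 = Z,  H_1 = Z.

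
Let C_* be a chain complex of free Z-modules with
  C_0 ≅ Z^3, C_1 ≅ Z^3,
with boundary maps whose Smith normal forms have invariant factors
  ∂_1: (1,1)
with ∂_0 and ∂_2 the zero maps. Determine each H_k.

H_0: b_0 = 3 − 0 − 2 = 1; torsion from ∂_1 factors > 1: none. So H_0 = Z.
H_1: b_1 = 3 − 2 − 0 = 1; torsion from ∂_2 factors > 1: none. So H_1 = Z.

H_0 = Z,  H_1 = Z.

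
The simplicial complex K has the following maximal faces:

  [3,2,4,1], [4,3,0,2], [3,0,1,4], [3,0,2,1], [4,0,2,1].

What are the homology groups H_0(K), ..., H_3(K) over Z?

H_0 ≅ Z,  H_1 = 0,  H_2 = 0,  H_3 ≅ Z.

Order the vertices as 0 < 1 < 2 < 3 < 4. Listing each simplex with vertices in this order, K has dimension 3 with simplices:

  0-simplices (5): [0], [1], [2], [3], [4]
  1-simplices (10): [0,1], [0,2], [0,3], [0,4], [1,2], [1,3], [1,4], [2,3], [2,4], [3,4]
  2-simplices (10): [0,1,2], [0,1,3], [0,1,4], [0,2,3], [0,2,4], [0,3,4], [1,2,3], [1,2,4], [1,3,4], [2,3,4]
  3-simplices (5): [0,1,2,3], [0,1,2,4], [0,1,3,4], [0,2,3,4], [1,2,3,4]

Hence C_0 ≅ Z^5, C_1 ≅ Z^10, C_2 ≅ Z^10, C_3 ≅ Z^5.

∂_1: C_1 → C_0 is given by ∂[p,q] = [q] − [p]. For instance
  ∂[0,2] = [2] − [0].
The resulting 5×10 matrix has rank 4, and its Smith normal form has invariant factors (1,1,1,1).

The boundary map ∂_2: C_2 → C_1 acts by ∂[p,q,r] = [q,r] − [p,r] + [p,q]. For instance
  ∂[0,1,2] = [1,2] − [0,2] + [0,1],
  ∂[0,1,3] = [1,3] − [0,3] + [0,1].
This gives a 10×10 integer matrix of rank 6; reducing to Smith normal form yields diagonal entries (1,1,1,1,1,1).

The boundary map ∂_3: C_3 → C_2 sends each 3-simplex σ to the alternating sum Σ_i (−1)^i (σ with its i-th vertex removed). For instance
  ∂[0,1,2,4] = [1,2,4] − [0,2,4] + [0,1,4] − [0,1,2],
  ∂[0,2,3,4] = [2,3,4] − [0,3,4] + [0,2,4] − [0,2,3].
This gives a 10×5 integer matrix of rank 4; reducing to Smith normal form yields diagonal entries (1,1,1,1).

From H_k ≅ ker(∂_k) / im(∂_{k+1}) we obtain:

  H_0: rank C_0 − rank ∂_1 = 5 − 4 = 1, and the invariant factors of ∂_1 are all 1, so H_0 ≅ Z.
  H_1: rank ker ∂_1 − rank ∂_2 = (10 − 4) − 6 = 0, and the invariant factors of ∂_2 are all 1, so H_1 ≅ 0.
  H_2: rank ker ∂_2 − rank ∂_3 = (10 − 6) − 4 = 0, and the invariant factors of ∂_3 are all 1, so H_2 ≅ 0.
  H_3: rank ker ∂_3 − rank ∂_4 = (5 − 4) − 0 = 1, and there is no ∂_4, so H_3 ≅ Z.

As a check, the Euler characteristic is 5 − 10 + 10 − 5 = 0, which agrees with 1 − 0 + 0 − 1 = 0.
(K is a triangulation of the 3-sphere S^3.)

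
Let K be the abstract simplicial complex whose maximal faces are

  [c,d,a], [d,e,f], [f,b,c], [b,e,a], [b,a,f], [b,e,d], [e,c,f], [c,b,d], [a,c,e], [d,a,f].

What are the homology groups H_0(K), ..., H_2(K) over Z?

H_0 = Z,  H_1 = Z_2,  H_2 = 0.

Fix the vertex order a < b < c < d < e < f and write every simplex with vertices in increasing order. Then dim K = 2 and the simplices of K are:

  0-simplices (6): a, b, c, d, e, f
  1-simplices (15): ab, ac, ad, ae, af, bc, bd, be, bf, cd, ce, cf, de, df, ef
  2-simplices (10): abe, abf, acd, ace, adf, bcd, bcf, bde, cef, def

giving chain groups C_0 ≅ Z^6, C_1 ≅ Z^15, C_2 ≅ Z^10.

Boundary ∂_1: C_1 → C_0 is given by ∂[p,q] = [q] − [p]. For instance
  ∂bf = f − b.
As a 6×15 matrix over Z this has rank 5, with invariant factors (1,1,1,1,1).

The boundary map ∂_2: C_2 → C_1 sends each 2-simplex [p,q,r] to [q,r] − [p,r] + [p,q]. For instance
  ∂bcd = cd − bd + bc,
  ∂bcf = cf − bf + bc.
The 15×10 boundary matrix has rank 10 and Smith normal form diag(1,1,1,1,1,1,1,1,1,2).

Computing H_k = (kernel of ∂_k) / (image of ∂_{k+1}):

  H_0: rank C_0 − rank ∂_1 = 6 − 5 = 1, and the invariant factors of ∂_1 are all 1, so H_0 ≅ Z.
  H_1: rank ker ∂_1 − rank ∂_2 = (15 − 5) − 10 = 0, and ∂_2 has invariant factor 2 > 1, so H_1 ≅ Z_2.
  H_2: rank ker ∂_2 − rank ∂_3 = (10 − 10) − 0 = 0, and there is no ∂_3, so H_2 ≅ 0.

As a check, the Euler characteristic is 6 − 15 + 10 = 1, which agrees with 1 − 0 + 0 = 1.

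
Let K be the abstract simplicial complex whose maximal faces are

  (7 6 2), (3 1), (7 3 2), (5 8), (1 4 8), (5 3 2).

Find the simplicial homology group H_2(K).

Fix the vertex order 1 < 2 < 3 < 4 < 5 < 6 < 7 < 8 and write every simplex with vertices in increasing order. Then dim K = 2 and the simplices of K are:

  0-simplices (8): [1], [2], [3], [4], [5], [6], [7], [8]
  1-simplices (12): [1,3], [1,4], [1,8], [2,3], [2,5], [2,6], [2,7], [3,5], [3,7], [4,8], [5,8], [6,7]
  2-simplices (4): [1,4,8], [2,3,5], [2,3,7], [2,6,7]

so the chain groups are C_0 ≅ Z^8, C_1 ≅ Z^12, C_2 ≅ Z^4.

∂_1: C_1 → C_0 is given by ∂[p,q] = [q] − [p]. For instance
  ∂[1,8] = [8] − [1].
The resulting 8×12 matrix has rank 7, and its Smith normal form has invariant factors (1,1,1,1,1,1,1).

∂_2: C_2 → C_1 acts by ∂[p,q,r] = [q,r] − [p,r] + [p,q]. For instance
  ∂[2,3,7] = [3,7] − [2,7] + [2,3],
  ∂[1,4,8] = [4,8] − [1,8] + [1,4].
This gives a 12×4 integer matrix of rank 4; reducing to Smith normal form yields diagonal entries (1,1,1,1).

Reading off H_k = ker ∂_k / im ∂_{k+1}:

  H_2: rank ker ∂_2 − rank ∂_3 = (4 − 4) − 0 = 0, and there is no ∂_3, so H_2 ≅ 0.

H_2 = 0.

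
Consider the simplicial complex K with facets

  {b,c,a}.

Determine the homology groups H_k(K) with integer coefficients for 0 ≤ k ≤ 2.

We work with the vertex ordering a < b < c. The simplices of K, each written with vertices in increasing order, are:

  0-simplices (3): a, b, c
  1-simplices (3): ab, ac, bc
  2-simplices (1): abc

so the chain groups are C_0 ≅ Z^3, C_1 ≅ Z^3, C_2 ≅ Z^1.

The boundary map ∂_1: C_1 → C_0 is given by ∂[p,q] = [q] − [p].
The resulting 3×3 matrix has rank 2, and its Smith normal form has invariant factors (1,1).

Boundary ∂_2: C_2 → C_1 maps a triangle to the signed sum of its edges. For instance
  ∂abc = bc − ac + ab.
The resulting 3×1 matrix has rank 1, and its Smith normal form has invariant factors (1).

Computing H_k = (kernel of ∂_k) / (image of ∂_{k+1}):

  H_0: rank C_0 − rank ∂_1 = 3 − 2 = 1, and the invariant factors of ∂_1 are all 1, so H_0 = Z.
  H_1: rank ker ∂_1 − rank ∂_2 = (3 − 2) − 1 = 0, and the invariant factors of ∂_2 are all 1, so H_1 = 0.
  H_2: rank ker ∂_2 − rank ∂_3 = (1 − 1) − 0 = 0, and there is no ∂_3, so H_2 = 0.

As a check, the Euler characteristic is 3 − 3 + 1 = 1, which agrees with 1 − 0 + 0 = 1.
(K is a triangulation of the 2-simplex.)

H_0 ≅ Z,  H_1 = 0,  H_2 = 0.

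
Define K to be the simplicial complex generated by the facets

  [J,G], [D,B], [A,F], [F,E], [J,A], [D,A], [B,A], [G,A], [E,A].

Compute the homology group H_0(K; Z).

We work with the vertex ordering A < B < D < E < F < G < J. The simplices of K, each written with vertices in increasing order, are:

  0-simplices (7): A, B, D, E, F, G, J
  1-simplices (9): AB, AD, AE, AF, AG, AJ, BD, EF, GJ

Hence C_0 ≅ Z^7, C_1 ≅ Z^9.

Boundary ∂_1: C_1 → C_0 maps an edge to its endpoints' difference, ∂[p,q] = q − p.
As a 7×9 matrix over Z this has rank 6, with invariant factors (1,1,1,1,1,1).

Now H_k = ker ∂_k / im ∂_{k+1}, so:

  H_0: rank C_0 − rank ∂_1 = 7 − 6 = 1, and the invariant factors of ∂_1 are all 1, so H_0 ≅ Z.

(K is a triangulation of a wedge of 3 circles.)

H_0 = Z.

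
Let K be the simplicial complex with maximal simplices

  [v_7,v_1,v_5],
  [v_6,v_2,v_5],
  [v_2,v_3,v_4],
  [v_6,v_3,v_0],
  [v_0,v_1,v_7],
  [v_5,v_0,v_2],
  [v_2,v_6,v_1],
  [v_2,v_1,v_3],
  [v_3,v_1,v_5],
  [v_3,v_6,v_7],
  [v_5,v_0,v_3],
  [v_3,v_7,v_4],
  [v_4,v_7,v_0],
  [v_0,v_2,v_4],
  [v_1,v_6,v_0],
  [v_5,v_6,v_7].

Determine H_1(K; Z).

H_1 ≅ Z^2.

We work with the vertex ordering v_0 < v_1 < v_2 < v_3 < v_4 < v_5 < v_6 < v_7. The simplices of K, each written with vertices in increasing order, are:

  0-simplices (8): [v_0], [v_1], [v_2], [v_3], [v_4], [v_5], [v_6], [v_7]
  1-simplices (24): (24 of them)
  2-simplices (16): (16 of them)

so the chain groups are C_0 ≅ Z^8, C_1 ≅ Z^24, C_2 ≅ Z^16.

∂_1: C_1 → C_0 sends each edge [p,q] (with p < q) to q − p.
The 8×24 boundary matrix has rank 7 and Smith normal form diag(1,1,1,1,1,1,1).

∂_2: C_2 → C_1 acts by ∂[p,q,r] = [q,r] − [p,r] + [p,q]. For instance
  ∂[v_1,v_3,v_5] = [v_3,v_5] − [v_1,v_5] + [v_1,v_3],
  ∂[v_0,v_1,v_6] = [v_1,v_6] − [v_0,v_6] + [v_0,v_1].
This gives a 24×16 integer matrix of rank 15; reducing to Smith normal form yields diagonal entries (1,1,1,1,1,1,1,1,1,1,1,1,1,1,1).

Now H_k = ker ∂_k / im ∂_{k+1}, so:

  H_1: rank ker ∂_1 − rank ∂_2 = (24 − 7) − 15 = 2, and the invariant factors of ∂_2 are all 1, so H_1 = Z^2.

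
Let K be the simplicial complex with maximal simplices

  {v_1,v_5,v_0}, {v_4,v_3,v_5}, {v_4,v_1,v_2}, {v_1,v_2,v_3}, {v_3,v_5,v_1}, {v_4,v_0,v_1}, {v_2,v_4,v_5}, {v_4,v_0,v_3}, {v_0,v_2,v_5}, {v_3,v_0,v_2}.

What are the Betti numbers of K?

b_0 = 1, b_1 = 0, b_2 = 0.

We work with the vertex ordering v_0 < v_1 < v_2 < v_3 < v_4 < v_5. The simplices of K, each written with vertices in increasing order, are:

  0-simplices (6): [v_0], [v_1], [v_2], [v_3], [v_4], [v_5]
  1-simplices (15): (15 of them)
  2-simplices (10): [v_0,v_1,v_4], [v_0,v_1,v_5], [v_0,v_2,v_3], [v_0,v_2,v_5], [v_0,v_3,v_4], [v_1,v_2,v_3], [v_1,v_2,v_4], [v_1,v_3,v_5], [v_2,v_4,v_5], [v_3,v_4,v_5]

Hence C_0 ≅ Z^6, C_1 ≅ Z^15, C_2 ≅ Z^10.

∂_1: C_1 → C_0 is given by ∂[p,q] = [q] − [p]. For instance
  ∂[v_2,v_4] = [v_4] − [v_2].
The 6×15 boundary matrix has rank 5 and Smith normal form diag(1,1,1,1,1).

Boundary ∂_2: C_2 → C_1 sends each 2-simplex [p,q,r] to [q,r] − [p,r] + [p,q]. For instance
  ∂[v_0,v_1,v_4] = [v_1,v_4] − [v_0,v_4] + [v_0,v_1],
  ∂[v_0,v_2,v_3] = [v_2,v_3] − [v_0,v_3] + [v_0,v_2].
This gives a 15×10 integer matrix of rank 10; reducing to Smith normal form yields diagonal entries (1,1,1,1,1,1,1,1,1,2).

Reading off H_k = ker ∂_k / im ∂_{k+1}:

  H_0: rank C_0 − rank ∂_1 = 6 − 5 = 1, and the invariant factors of ∂_1 are all 1, so H_0 ≅ Z.
  H_1: rank ker ∂_1 − rank ∂_2 = (15 − 5) − 10 = 0, and ∂_2 has invariant factor 2 > 1, so H_1 ≅ Z/2Z.
  H_2: rank ker ∂_2 − rank ∂_3 = (10 − 10) − 0 = 0, and there is no ∂_3, so H_2 ≅ 0.

As a check, the Euler characteristic is 6 − 15 + 10 = 1, which agrees with 1 − 0 + 0 = 1.

Hence the Betti numbers are b_0 = 1, b_1 = 0, b_2 = 0.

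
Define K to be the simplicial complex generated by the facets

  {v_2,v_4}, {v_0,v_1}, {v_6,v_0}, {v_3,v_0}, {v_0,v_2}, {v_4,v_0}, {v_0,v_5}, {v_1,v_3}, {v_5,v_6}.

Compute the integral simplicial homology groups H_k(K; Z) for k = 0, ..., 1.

H_0 = Z,  H_1 = Z^3.

We work with the vertex ordering v_0 < v_1 < v_2 < v_3 < v_4 < v_5 < v_6. The simplices of K, each written with vertices in increasing order, are:

  0-simplices (7): [v_0], [v_1], [v_2], [v_3], [v_4], [v_5], [v_6]
  1-simplices (9): [v_0,v_1], [v_0,v_2], [v_0,v_3], [v_0,v_4], [v_0,v_5], [v_0,v_6], [v_1,v_3], [v_2,v_4], [v_5,v_6]

giving chain groups C_0 ≅ Z^7, C_1 ≅ Z^9.

Boundary ∂_1: C_1 → C_0 is given by ∂[p,q] = [q] − [p]. For instance
  ∂[v_2,v_4] = [v_4] − [v_2].
This gives a 7×9 integer matrix of rank 6; reducing to Smith normal form yields diagonal entries (1,1,1,1,1,1).

From H_k ≅ ker(∂_k) / im(∂_{k+1}) we obtain:

  H_0: rank C_0 − rank ∂_1 = 7 − 6 = 1, and the invariant factors of ∂_1 are all 1, so H_0 ≅ Z.
  H_1: rank ker ∂_1 − rank ∂_2 = (9 − 6) − 0 = 3, and there is no ∂_2, so H_1 ≅ Z^3.

As a check, the Euler characteristic is 7 − 9 = -2, which agrees with 1 − 3 = -2.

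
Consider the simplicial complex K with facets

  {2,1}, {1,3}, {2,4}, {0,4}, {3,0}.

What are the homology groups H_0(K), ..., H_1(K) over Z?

H_0 = Z,  H_1 = Z.

Fix the vertex order 0 < 1 < 2 < 3 < 4 and write every simplex with vertices in increasing order. Then dim K = 1 and the simplices of K are:

  0-simplices (5): [0], [1], [2], [3], [4]
  1-simplices (5): [0,3], [0,4], [1,2], [1,3], [2,4]

giving chain groups C_0 ≅ Z^5, C_1 ≅ Z^5.

The boundary map ∂_1: C_1 → C_0 is given by ∂[p,q] = [q] − [p]. For instance
  ∂[0,3] = [3] − [0].
The resulting 5×5 matrix has rank 4, and its Smith normal form has invariant factors (1,1,1,1).

Reading off H_k = ker ∂_k / im ∂_{k+1}:

  H_0: rank C_0 − rank ∂_1 = 5 − 4 = 1, and the invariant factors of ∂_1 are all 1, so H_0 = Z.
  H_1: rank ker ∂_1 − rank ∂_2 = (5 − 4) − 0 = 1, and there is no ∂_2, so H_1 = Z.

As a check, the Euler characteristic is 5 − 5 = 0, which agrees with 1 − 1 = 0.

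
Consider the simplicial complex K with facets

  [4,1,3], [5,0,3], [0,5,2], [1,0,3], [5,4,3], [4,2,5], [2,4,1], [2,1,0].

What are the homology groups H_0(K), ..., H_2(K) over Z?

Take the total order 0 < 1 < 2 < 3 < 4 < 5 on the vertex set. Then K (dimension 2) consists of the simplices:

  0-simplices (6): [0], [1], [2], [3], [4], [5]
  1-simplices (12): [0,1], [0,2], [0,3], [0,5], [1,2], [1,3], [1,4], [2,4], [2,5], [3,4], [3,5], [4,5]
  2-simplices (8): [0,1,2], [0,1,3], [0,2,5], [0,3,5], [1,2,4], [1,3,4], [2,4,5], [3,4,5]

Hence C_0 ≅ Z^6, C_1 ≅ Z^12, C_2 ≅ Z^8.

Boundary ∂_1: C_1 → C_0 maps an edge to its endpoints' difference, ∂[p,q] = q − p.
This gives a 6×12 integer matrix of rank 5; reducing to Smith normal form yields diagonal entries (1,1,1,1,1).

The boundary map ∂_2: C_2 → C_1 sends each 2-simplex [p,q,r] to [q,r] − [p,r] + [p,q]. For instance
  ∂[1,2,4] = [2,4] − [1,4] + [1,2],
  ∂[0,1,3] = [1,3] − [0,3] + [0,1].
As a 12×8 matrix over Z this has rank 7, with invariant factors (1,1,1,1,1,1,1).

Computing H_k = (kernel of ∂_k) / (image of ∂_{k+1}):

  H_0: rank C_0 − rank ∂_1 = 6 − 5 = 1, and the invariant factors of ∂_1 are all 1, so H_0 ≅ Z.
  H_1: rank ker ∂_1 − rank ∂_2 = (12 − 5) − 7 = 0, and the invariant factors of ∂_2 are all 1, so H_1 ≅ 0.
  H_2: rank ker ∂_2 − rank ∂_3 = (8 − 7) − 0 = 1, and there is no ∂_3, so H_2 ≅ Z.

As a check, the Euler characteristic is 6 − 12 + 8 = 2, which agrees with 1 − 0 + 1 = 2.
(K is a triangulation of the 2-sphere S^2.)

H_0 ≅ Z,  H_1 = 0,  H_2 ≅ Z.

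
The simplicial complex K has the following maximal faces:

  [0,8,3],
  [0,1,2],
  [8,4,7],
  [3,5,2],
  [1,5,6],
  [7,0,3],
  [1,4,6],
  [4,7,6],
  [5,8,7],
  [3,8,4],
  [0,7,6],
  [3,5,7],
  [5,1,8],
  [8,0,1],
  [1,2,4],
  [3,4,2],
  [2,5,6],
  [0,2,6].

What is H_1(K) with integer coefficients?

K has 9 vertices, 27 edges, 18 triangles.
rank ∂_1 = 8, rank ∂_2 = 18 ⇒ b_1 = 27 − 8 − 18 = 1; ∂_2 has invariant factor(s) [2] giving torsion. So H_1 = Z ⊕ Z/2Z.

H_1 = Z ⊕ Z/2Z.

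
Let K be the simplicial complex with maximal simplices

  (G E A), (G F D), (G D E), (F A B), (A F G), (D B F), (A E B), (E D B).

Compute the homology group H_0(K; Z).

K has 6 vertices, 12 edges, 8 triangles.
rank ∂_0 = 0, rank ∂_1 = 5 ⇒ b_0 = 6 − 0 − 5 = 1; all invariant factors of ∂_1 are 1 so no torsion. So H_0 ≅ Z.

H_0 = Z.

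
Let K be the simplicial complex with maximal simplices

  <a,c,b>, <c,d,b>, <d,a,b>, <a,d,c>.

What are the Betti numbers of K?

b_0 = 1, b_1 = 0, b_2 = 1.

Fix the vertex order a < b < c < d and write every simplex with vertices in increasing order. Then dim K = 2 and the simplices of K are:

  0-simplices (4): a, b, c, d
  1-simplices (6): ab, ac, ad, bc, bd, cd
  2-simplices (4): abc, abd, acd, bcd

giving chain groups C_0 ≅ Z^4, C_1 ≅ Z^6, C_2 ≅ Z^4.

∂_1: C_1 → C_0 sends each edge [p,q] (with p < q) to q − p.
This gives a 4×6 integer matrix of rank 3; reducing to Smith normal form yields diagonal entries (1,1,1).

The boundary map ∂_2: C_2 → C_1 sends each 2-simplex [p,q,r] to [q,r] − [p,r] + [p,q]. For instance
  ∂abc = bc − ac + ab,
  ∂abd = bd − ad + ab.
The 6×4 boundary matrix has rank 3 and Smith normal form diag(1,1,1).

Now H_k = ker ∂_k / im ∂_{k+1}, so:

  H_0: rank C_0 − rank ∂_1 = 4 − 3 = 1, and the invariant factors of ∂_1 are all 1, so H_0 ≅ Z.
  H_1: rank ker ∂_1 − rank ∂_2 = (6 − 3) − 3 = 0, and the invariant factors of ∂_2 are all 1, so H_1 ≅ 0.
  H_2: rank ker ∂_2 − rank ∂_3 = (4 − 3) − 0 = 1, and there is no ∂_3, so H_2 ≅ Z.

As a check, the Euler characteristic is 4 − 6 + 4 = 2, which agrees with 1 − 0 + 1 = 2.

Hence the Betti numbers are b_0 = 1, b_1 = 0, b_2 = 1.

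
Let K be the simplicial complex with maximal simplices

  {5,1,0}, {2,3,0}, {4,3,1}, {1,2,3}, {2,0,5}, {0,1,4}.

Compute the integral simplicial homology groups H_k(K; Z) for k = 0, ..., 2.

H_0 ≅ Z,  H_1 ≅ Z,  H_2 = 0.

We work with the vertex ordering 0 < 1 < 2 < 3 < 4 < 5. The simplices of K, each written with vertices in increasing order, are:

  0-simplices (6): [0], [1], [2], [3], [4], [5]
  1-simplices (12): [0,1], [0,2], [0,3], [0,4], [0,5], [1,2], [1,3], [1,4], [1,5], [2,3], [2,5], [3,4]
  2-simplices (6): [0,1,4], [0,1,5], [0,2,3], [0,2,5], [1,2,3], [1,3,4]

Hence C_0 ≅ Z^6, C_1 ≅ Z^12, C_2 ≅ Z^6.

The boundary map ∂_1: C_1 → C_0 sends each edge [p,q] (with p < q) to q − p. For instance
  ∂[1,2] = [2] − [1].
The resulting 6×12 matrix has rank 5, and its Smith normal form has invariant factors (1,1,1,1,1).

Boundary ∂_2: C_2 → C_1 acts by ∂[p,q,r] = [q,r] − [p,r] + [p,q]. For instance
  ∂[1,3,4] = [3,4] − [1,4] + [1,3],
  ∂[0,2,3] = [2,3] − [0,3] + [0,2].
The resulting 12×6 matrix has rank 6, and its Smith normal form has invariant factors (1,1,1,1,1,1).

From H_k ≅ ker(∂_k) / im(∂_{k+1}) we obtain:

  H_0: rank C_0 − rank ∂_1 = 6 − 5 = 1, and the invariant factors of ∂_1 are all 1, so H_0 ≅ Z.
  H_1: rank ker ∂_1 − rank ∂_2 = (12 − 5) − 6 = 1, and the invariant factors of ∂_2 are all 1, so H_1 ≅ Z.
  H_2: rank ker ∂_2 − rank ∂_3 = (6 − 6) − 0 = 0, and there is no ∂_3, so H_2 ≅ 0.

As a check, the Euler characteristic is 6 − 12 + 6 = 0, which agrees with 1 − 1 + 0 = 0.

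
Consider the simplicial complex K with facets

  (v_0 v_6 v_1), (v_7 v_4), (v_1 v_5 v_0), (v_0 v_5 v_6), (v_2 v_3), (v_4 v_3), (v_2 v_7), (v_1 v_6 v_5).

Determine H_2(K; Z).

We work with the vertex ordering v_0 < v_1 < v_2 < v_3 < v_4 < v_5 < v_6 < v_7. The simplices of K, each written with vertices in increasing order, are:

  0-simplices (8): [v_0], [v_1], [v_2], [v_3], [v_4], [v_5], [v_6], [v_7]
  1-simplices (10): [v_0,v_1], [v_0,v_5], [v_0,v_6], [v_1,v_5], [v_1,v_6], [v_2,v_3], [v_2,v_7], [v_3,v_4], [v_4,v_7], [v_5,v_6]
  2-simplices (4): [v_0,v_1,v_5], [v_0,v_1,v_6], [v_0,v_5,v_6], [v_1,v_5,v_6]

so the chain groups are C_0 ≅ Z^8, C_1 ≅ Z^10, C_2 ≅ Z^4.

∂_1: C_1 → C_0 is given by ∂[p,q] = [q] − [p]. For instance
  ∂[v_0,v_6] = [v_6] − [v_0].
The resulting 8×10 matrix has rank 6, and its Smith normal form has invariant factors (1,1,1,1,1,1).

Boundary ∂_2: C_2 → C_1 sends each 2-simplex [p,q,r] to [q,r] − [p,r] + [p,q]. For instance
  ∂[v_0,v_1,v_6] = [v_1,v_6] − [v_0,v_6] + [v_0,v_1],
  ∂[v_1,v_5,v_6] = [v_5,v_6] − [v_1,v_6] + [v_1,v_5].
This gives a 10×4 integer matrix of rank 3; reducing to Smith normal form yields diagonal entries (1,1,1).

Computing H_k = (kernel of ∂_k) / (image of ∂_{k+1}):

  H_2: rank ker ∂_2 − rank ∂_3 = (4 − 3) − 0 = 1, and there is no ∂_3, so H_2 = Z.

(K is a triangulation of the disjoint union of the circle S^1 and the 2-sphere S^2.)

H_2 ≅ Z.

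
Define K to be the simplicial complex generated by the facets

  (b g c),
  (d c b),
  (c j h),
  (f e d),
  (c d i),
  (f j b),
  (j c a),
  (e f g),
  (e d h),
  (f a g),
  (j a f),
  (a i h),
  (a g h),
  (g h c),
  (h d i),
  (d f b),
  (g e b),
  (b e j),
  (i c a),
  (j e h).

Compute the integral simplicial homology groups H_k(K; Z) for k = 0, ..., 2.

We work with the vertex ordering a < b < c < d < e < f < g < h < i < j. The simplices of K, each written with vertices in increasing order, are:

  0-simplices (10): a, b, c, d, e, f, g, h, i, j
  1-simplices (30): ac, af, ag, ah, ai, aj, bc, bd, be, bf, bg, bj, cd, cg, ch, ci, cj, de, df, dh, di, ef, eg, eh, ej, fg, fj, gh, hi, hj
  2-simplices (20): aci, acj, afg, afj, agh, ahi, bcd, bcg, bdf, beg, bej, bfj, cdi, cgh, chj, def, deh, dhi, efg, ehj

so the chain groups are C_0 ≅ Z^10, C_1 ≅ Z^30, C_2 ≅ Z^20.

∂_1: C_1 → C_0 sends each edge [p,q] (with p < q) to q − p.
The 10×30 boundary matrix has rank 9 and Smith normal form diag(1,1,1,1,1,1,1,1,1).

The boundary map ∂_2: C_2 → C_1 sends each 2-simplex [p,q,r] to [q,r] − [p,r] + [p,q]. For instance
  ∂afg = fg − ag + af,
  ∂deh = eh − dh + de.
The 30×20 boundary matrix has rank 20 and Smith normal form diag(1,1,1,1,1,1,1,1,1,1,1,1,1,1,1,1,1,1,1,2).

Reading off H_k = ker ∂_k / im ∂_{k+1}:

  H_0: rank C_0 − rank ∂_1 = 10 − 9 = 1, and the invariant factors of ∂_1 are all 1, so H_0 = Z.
  H_1: rank ker ∂_1 − rank ∂_2 = (30 − 9) − 20 = 1, and ∂_2 has invariant factor 2 > 1, so H_1 = Z ⊕ Z/2.
  H_2: rank ker ∂_2 − rank ∂_3 = (20 − 20) − 0 = 0, and there is no ∂_3, so H_2 = 0.

As a check, the Euler characteristic is 10 − 30 + 20 = 0, which agrees with 1 − 1 + 0 = 0.
(K is a triangulation of the Klein bottle.)

H_0 ≅ Z,  H_1 ≅ Z ⊕ Z/2,  H_2 = 0.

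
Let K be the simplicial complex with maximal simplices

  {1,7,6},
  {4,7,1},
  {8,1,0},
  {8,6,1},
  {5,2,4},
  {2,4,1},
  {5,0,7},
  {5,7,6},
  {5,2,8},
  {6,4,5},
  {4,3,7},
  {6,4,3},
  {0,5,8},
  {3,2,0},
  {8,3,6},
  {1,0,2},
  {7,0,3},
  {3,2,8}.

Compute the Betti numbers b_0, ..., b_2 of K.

We work with the vertex ordering 0 < 1 < 2 < 3 < 4 < 5 < 6 < 7 < 8. The simplices of K, each written with vertices in increasing order, are:

  0-simplices (9): [0], [1], [2], [3], [4], [5], [6], [7], [8]
  1-simplices (27): (27 of them)
  2-simplices (18): [0,1,2], [0,1,8], [0,2,3], [0,3,7], [0,5,7], [0,5,8], [1,2,4], [1,4,7], [1,6,7], [1,6,8], [2,3,8], [2,4,5], [2,5,8], [3,4,6], [3,4,7], [3,6,8], [4,5,6], [5,6,7]

so the chain groups are C_0 ≅ Z^9, C_1 ≅ Z^27, C_2 ≅ Z^18.

Boundary ∂_1: C_1 → C_0 maps an edge to its endpoints' difference, ∂[p,q] = q − p.
As a 9×27 matrix over Z this has rank 8, with invariant factors (1,1,1,1,1,1,1,1).

∂_2: C_2 → C_1 acts by ∂[p,q,r] = [q,r] − [p,r] + [p,q]. For instance
  ∂[0,2,3] = [2,3] − [0,3] + [0,2],
  ∂[1,6,8] = [6,8] − [1,8] + [1,6].
As a 27×18 matrix over Z this has rank 18, with invariant factors (1,1,1,1,1,1,1,1,1,1,1,1,1,1,1,1,1,2).

Computing H_k = (kernel of ∂_k) / (image of ∂_{k+1}):

  H_0: rank C_0 − rank ∂_1 = 9 − 8 = 1, and the invariant factors of ∂_1 are all 1, so H_0 = Z.
  H_1: rank ker ∂_1 − rank ∂_2 = (27 − 8) − 18 = 1, and ∂_2 has invariant factor 2 > 1, so H_1 = Z ⊕ Z/2.
  H_2: rank ker ∂_2 − rank ∂_3 = (18 − 18) − 0 = 0, and there is no ∂_3, so H_2 = 0.

(K is a triangulation of the Klein bottle.)

Hence the Betti numbers are b_0 = 1, b_1 = 1, b_2 = 0.

b_0 = 1, b_1 = 1, b_2 = 0.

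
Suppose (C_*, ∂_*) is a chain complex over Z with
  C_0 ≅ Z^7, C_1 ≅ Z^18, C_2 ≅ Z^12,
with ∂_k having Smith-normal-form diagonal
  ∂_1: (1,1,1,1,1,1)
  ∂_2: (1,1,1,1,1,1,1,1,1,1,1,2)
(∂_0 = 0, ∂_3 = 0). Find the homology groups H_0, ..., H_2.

H_0: b_0 = 7 − 0 − 6 = 1; torsion from ∂_1 factors > 1: none. So H_0 = Z.
H_1: b_1 = 18 − 6 − 12 = 0; torsion from ∂_2 factors > 1: [2]. So H_1 = Z/2.
H_2: b_2 = 12 − 12 − 0 = 0; torsion from ∂_3 factors > 1: none. So H_2 = 0.

H_0 = Z,  H_1 = Z/2,  H_2 = 0.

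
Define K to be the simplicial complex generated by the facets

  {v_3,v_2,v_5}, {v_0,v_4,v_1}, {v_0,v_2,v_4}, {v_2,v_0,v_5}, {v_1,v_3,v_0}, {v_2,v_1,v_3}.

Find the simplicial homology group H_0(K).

H_0 ≅ Z.

We work with the vertex ordering v_0 < v_1 < v_2 < v_3 < v_4 < v_5. The simplices of K, each written with vertices in increasing order, are:

  0-simplices (6): [v_0], [v_1], [v_2], [v_3], [v_4], [v_5]
  1-simplices (12): [v_0,v_1], [v_0,v_2], [v_0,v_3], [v_0,v_4], [v_0,v_5], [v_1,v_2], [v_1,v_3], [v_1,v_4], [v_2,v_3], [v_2,v_4], [v_2,v_5], [v_3,v_5]
  2-simplices (6): [v_0,v_1,v_3], [v_0,v_1,v_4], [v_0,v_2,v_4], [v_0,v_2,v_5], [v_1,v_2,v_3], [v_2,v_3,v_5]

so the chain groups are C_0 ≅ Z^6, C_1 ≅ Z^12, C_2 ≅ Z^6.

∂_1: C_1 → C_0 sends each edge [p,q] (with p < q) to q − p.
The 6×12 boundary matrix has rank 5 and Smith normal form diag(1,1,1,1,1).

The boundary map ∂_2: C_2 → C_1 acts by ∂[p,q,r] = [q,r] − [p,r] + [p,q]. For instance
  ∂[v_1,v_2,v_3] = [v_2,v_3] − [v_1,v_3] + [v_1,v_2],
  ∂[v_0,v_2,v_5] = [v_2,v_5] − [v_0,v_5] + [v_0,v_2].
This gives a 12×6 integer matrix of rank 6; reducing to Smith normal form yields diagonal entries (1,1,1,1,1,1).

Computing H_k = (kernel of ∂_k) / (image of ∂_{k+1}):

  H_0: rank C_0 − rank ∂_1 = 6 − 5 = 1, and the invariant factors of ∂_1 are all 1, so H_0 = Z.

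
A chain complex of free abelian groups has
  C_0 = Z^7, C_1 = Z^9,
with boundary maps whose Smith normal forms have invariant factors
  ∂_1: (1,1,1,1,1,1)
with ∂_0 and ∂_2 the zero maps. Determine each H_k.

H_0: b_0 = 7 − 0 − 6 = 1; torsion from ∂_1 factors > 1: none. So H_0 = Z.
H_1: b_1 = 9 − 6 − 0 = 3; torsion from ∂_2 factors > 1: none. So H_1 = Z^3.

H_0 = Z,  H_1 = Z^3.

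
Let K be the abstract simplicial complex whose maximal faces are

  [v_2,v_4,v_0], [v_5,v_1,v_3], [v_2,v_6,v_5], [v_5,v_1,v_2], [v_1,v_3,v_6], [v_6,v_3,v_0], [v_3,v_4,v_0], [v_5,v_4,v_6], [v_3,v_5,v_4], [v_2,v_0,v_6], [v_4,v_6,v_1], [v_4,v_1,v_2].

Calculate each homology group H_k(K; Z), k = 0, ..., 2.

H_0 ≅ Z,  H_1 ≅ Z/2,  H_2 = 0.

Take the total order v_0 < v_1 < v_2 < v_3 < v_4 < v_5 < v_6 on the vertex set. Then K (dimension 2) consists of the simplices:

  0-simplices (7): [v_0], [v_1], [v_2], [v_3], [v_4], [v_5], [v_6]
  1-simplices (18): (18 of them)
  2-simplices (12): (12 of them)

Hence C_0 ≅ Z^7, C_1 ≅ Z^18, C_2 ≅ Z^12.

∂_1: C_1 → C_0 sends each edge [p,q] (with p < q) to q − p. For instance
  ∂[v_0,v_6] = [v_6] − [v_0].
The 7×18 boundary matrix has rank 6 and Smith normal form diag(1,1,1,1,1,1).

The boundary map ∂_2: C_2 → C_1 maps a triangle to the signed sum of its edges. For instance
  ∂[v_4,v_5,v_6] = [v_5,v_6] − [v_4,v_6] + [v_4,v_5],
  ∂[v_0,v_3,v_4] = [v_3,v_4] − [v_0,v_4] + [v_0,v_3].
As a 18×12 matrix over Z this has rank 12, with invariant factors (1,1,1,1,1,1,1,1,1,1,1,2).

Reading off H_k = ker ∂_k / im ∂_{k+1}:

  H_0: rank C_0 − rank ∂_1 = 7 − 6 = 1, and the invariant factors of ∂_1 are all 1, so H_0 = Z.
  H_1: rank ker ∂_1 − rank ∂_2 = (18 − 6) − 12 = 0, and ∂_2 has invariant factor 2 > 1, so H_1 = Z/2.
  H_2: rank ker ∂_2 − rank ∂_3 = (12 − 12) − 0 = 0, and there is no ∂_3, so H_2 = 0.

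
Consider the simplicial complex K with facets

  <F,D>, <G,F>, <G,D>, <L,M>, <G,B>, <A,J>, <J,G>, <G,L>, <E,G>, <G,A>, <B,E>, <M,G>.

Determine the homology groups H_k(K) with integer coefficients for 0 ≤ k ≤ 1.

Order the vertices as A < B < D < E < F < G < J < L < M. Listing each simplex with vertices in this order, K has dimension 1 with simplices:

  0-simplices (9): A, B, D, E, F, G, J, L, M
  1-simplices (12): AG, AJ, BE, BG, DF, DG, EG, FG, GJ, GL, GM, LM

Hence C_0 ≅ Z^9, C_1 ≅ Z^12.

Boundary ∂_1: C_1 → C_0 sends each edge [p,q] (with p < q) to q − p.
The resulting 9×12 matrix has rank 8, and its Smith normal form has invariant factors (1,1,1,1,1,1,1,1).

Now H_k = ker ∂_k / im ∂_{k+1}, so:

  H_0: rank C_0 − rank ∂_1 = 9 − 8 = 1, and the invariant factors of ∂_1 are all 1, so H_0 = Z.
  H_1: rank ker ∂_1 − rank ∂_2 = (12 − 8) − 0 = 4, and there is no ∂_2, so H_1 = Z^4.

(K is a triangulation of a wedge of 4 circles.)

H_0 ≅ Z,  H_1 ≅ Z^4.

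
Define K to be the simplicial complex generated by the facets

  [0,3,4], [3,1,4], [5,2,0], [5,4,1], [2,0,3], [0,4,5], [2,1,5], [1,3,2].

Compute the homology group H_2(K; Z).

Fix the vertex order 0 < 1 < 2 < 3 < 4 < 5 and write every simplex with vertices in increasing order. Then dim K = 2 and the simplices of K are:

  0-simplices (6): [0], [1], [2], [3], [4], [5]
  1-simplices (12): [0,2], [0,3], [0,4], [0,5], [1,2], [1,3], [1,4], [1,5], [2,3], [2,5], [3,4], [4,5]
  2-simplices (8): [0,2,3], [0,2,5], [0,3,4], [0,4,5], [1,2,3], [1,2,5], [1,3,4], [1,4,5]

so the chain groups are C_0 ≅ Z^6, C_1 ≅ Z^12, C_2 ≅ Z^8.

The boundary map ∂_1: C_1 → C_0 is given by ∂[p,q] = [q] − [p].
As a 6×12 matrix over Z this has rank 5, with invariant factors (1,1,1,1,1).

Boundary ∂_2: C_2 → C_1 acts by ∂[p,q,r] = [q,r] − [p,r] + [p,q]. For instance
  ∂[1,3,4] = [3,4] − [1,4] + [1,3],
  ∂[1,2,5] = [2,5] − [1,5] + [1,2].
As a 12×8 matrix over Z this has rank 7, with invariant factors (1,1,1,1,1,1,1).

From H_k ≅ ker(∂_k) / im(∂_{k+1}) we obtain:

  H_2: rank ker ∂_2 − rank ∂_3 = (8 − 7) − 0 = 1, and there is no ∂_3, so H_2 ≅ Z.

H_2 = Z.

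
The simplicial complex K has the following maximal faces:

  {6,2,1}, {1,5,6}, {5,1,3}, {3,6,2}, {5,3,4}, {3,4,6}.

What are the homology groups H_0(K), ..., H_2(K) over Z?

Fix the vertex order 1 < 2 < 3 < 4 < 5 < 6 and write every simplex with vertices in increasing order. Then dim K = 2 and the simplices of K are:

  0-simplices (6): [1], [2], [3], [4], [5], [6]
  1-simplices (12): [1,2], [1,3], [1,5], [1,6], [2,3], [2,6], [3,4], [3,5], [3,6], [4,5], [4,6], [5,6]
  2-simplices (6): [1,2,6], [1,3,5], [1,5,6], [2,3,6], [3,4,5], [3,4,6]

giving chain groups C_0 ≅ Z^6, C_1 ≅ Z^12, C_2 ≅ Z^6.

The boundary map ∂_1: C_1 → C_0 sends each edge [p,q] (with p < q) to q − p. For instance
  ∂[1,6] = [6] − [1].
The resulting 6×12 matrix has rank 5, and its Smith normal form has invariant factors (1,1,1,1,1).

Boundary ∂_2: C_2 → C_1 sends each 2-simplex [p,q,r] to [q,r] − [p,r] + [p,q]. For instance
  ∂[1,3,5] = [3,5] − [1,5] + [1,3],
  ∂[1,5,6] = [5,6] − [1,6] + [1,5].
As a 12×6 matrix over Z this has rank 6, with invariant factors (1,1,1,1,1,1).

Computing H_k = (kernel of ∂_k) / (image of ∂_{k+1}):

  H_0: rank C_0 − rank ∂_1 = 6 − 5 = 1, and the invariant factors of ∂_1 are all 1, so H_0 ≅ Z.
  H_1: rank ker ∂_1 − rank ∂_2 = (12 − 5) − 6 = 1, and the invariant factors of ∂_2 are all 1, so H_1 ≅ Z.
  H_2: rank ker ∂_2 − rank ∂_3 = (6 − 6) − 0 = 0, and there is no ∂_3, so H_2 ≅ 0.

(K is a triangulation of the cylinder S^1 x I.)

H_0 ≅ Z,  H_1 ≅ Z,  H_2 = 0.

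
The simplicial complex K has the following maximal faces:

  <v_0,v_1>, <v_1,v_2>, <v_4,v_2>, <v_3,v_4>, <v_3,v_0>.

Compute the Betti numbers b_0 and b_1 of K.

b_0 = 1, b_1 = 1.

We work with the vertex ordering v_0 < v_1 < v_2 < v_3 < v_4. The simplices of K, each written with vertices in increasing order, are:

  0-simplices (5): [v_0], [v_1], [v_2], [v_3], [v_4]
  1-simplices (5): [v_0,v_1], [v_0,v_3], [v_1,v_2], [v_2,v_4], [v_3,v_4]

so the chain groups are C_0 ≅ Z^5, C_1 ≅ Z^5.

∂_1: C_1 → C_0 maps an edge to its endpoints' difference, ∂[p,q] = q − p. For instance
  ∂[v_0,v_3] = [v_3] − [v_0].
This gives a 5×5 integer matrix of rank 4; reducing to Smith normal form yields diagonal entries (1,1,1,1).

From H_k ≅ ker(∂_k) / im(∂_{k+1}) we obtain:

  H_0: rank C_0 − rank ∂_1 = 5 − 4 = 1, and the invariant factors of ∂_1 are all 1, so H_0 ≅ Z.
  H_1: rank ker ∂_1 − rank ∂_2 = (5 − 4) − 0 = 1, and there is no ∂_2, so H_1 ≅ Z.

Hence the Betti numbers are b_0 = 1, b_1 = 1.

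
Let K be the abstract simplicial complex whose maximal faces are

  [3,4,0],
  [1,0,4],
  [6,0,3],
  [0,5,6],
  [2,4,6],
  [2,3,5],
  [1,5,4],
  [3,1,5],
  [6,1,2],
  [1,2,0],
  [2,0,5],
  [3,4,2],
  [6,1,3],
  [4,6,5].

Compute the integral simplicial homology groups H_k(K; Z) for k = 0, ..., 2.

H_0 ≅ Z,  H_1 ≅ Z^2,  H_2 ≅ Z.

Fix the vertex order 0 < 1 < 2 < 3 < 4 < 5 < 6 and write every simplex with vertices in increasing order. Then dim K = 2 and the simplices of K are:

  0-simplices (7): [0], [1], [2], [3], [4], [5], [6]
  1-simplices (21): [0,1], [0,2], [0,3], [0,4], [0,5], [0,6], [1,2], [1,3], [1,4], [1,5], [1,6], [2,3], [2,4], [2,5], [2,6], [3,4], [3,5], [3,6], [4,5], [4,6], [5,6]
  2-simplices (14): [0,1,2], [0,1,4], [0,2,5], [0,3,4], [0,3,6], [0,5,6], [1,2,6], [1,3,5], [1,3,6], [1,4,5], [2,3,4], [2,3,5], [2,4,6], [4,5,6]

so the chain groups are C_0 ≅ Z^7, C_1 ≅ Z^21, C_2 ≅ Z^14.

The boundary map ∂_1: C_1 → C_0 sends each edge [p,q] (with p < q) to q − p. For instance
  ∂[2,6] = [6] − [2].
As a 7×21 matrix over Z this has rank 6, with invariant factors (1,1,1,1,1,1).

The boundary map ∂_2: C_2 → C_1 acts by ∂[p,q,r] = [q,r] − [p,r] + [p,q]. For instance
  ∂[4,5,6] = [5,6] − [4,6] + [4,5],
  ∂[0,3,4] = [3,4] − [0,4] + [0,3].
The resulting 21×14 matrix has rank 13, and its Smith normal form has invariant factors (1,1,1,1,1,1,1,1,1,1,1,1,1).

Now H_k = ker ∂_k / im ∂_{k+1}, so:

  H_0: rank C_0 − rank ∂_1 = 7 − 6 = 1, and the invariant factors of ∂_1 are all 1, so H_0 = Z.
  H_1: rank ker ∂_1 − rank ∂_2 = (21 − 6) − 13 = 2, and the invariant factors of ∂_2 are all 1, so H_1 = Z^2.
  H_2: rank ker ∂_2 − rank ∂_3 = (14 − 13) − 0 = 1, and there is no ∂_3, so H_2 = Z.

As a check, the Euler characteristic is 7 − 21 + 14 = 0, which agrees with 1 − 2 + 1 = 0.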